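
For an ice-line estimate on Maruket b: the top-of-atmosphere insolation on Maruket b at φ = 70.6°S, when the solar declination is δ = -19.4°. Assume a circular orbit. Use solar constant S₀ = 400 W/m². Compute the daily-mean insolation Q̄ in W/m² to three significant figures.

cos H₀ = −tan(-70.6°) tan(-19.400°) = -1.0000, H₀ = 3.1416 rad.
Bracket: H₀ sin φ sin δ + cos φ cos δ sin H₀ = 3.1416×-0.94322×-0.33216 + 0.33216×0.94322×0.00000 = 0.984263 + 0.000000 = 0.984263.
Q̄ = (S₀/π) × [bracket] = (400/π) × 0.984263 = 125.3 W/m².

Q̄ ≈ 125 W/m²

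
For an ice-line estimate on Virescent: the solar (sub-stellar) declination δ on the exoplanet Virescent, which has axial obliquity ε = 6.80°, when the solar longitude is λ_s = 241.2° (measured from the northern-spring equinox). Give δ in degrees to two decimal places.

δ = -5.96°

sin δ = sin ε · sin λ_s = sin 6.80° × sin 241.2° = -0.103758.
δ = arcsin(-0.103758) = -5.96°.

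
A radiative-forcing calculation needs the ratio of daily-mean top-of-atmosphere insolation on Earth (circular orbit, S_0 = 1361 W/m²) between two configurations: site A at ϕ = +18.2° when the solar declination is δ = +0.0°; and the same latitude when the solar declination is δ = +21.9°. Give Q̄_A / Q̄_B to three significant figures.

— Configuration A (ϕ=+18.2°):
cos h₀ = −tan(+18.2°) tan(+0.000°) = -0.0000, h₀ = 1.5708 rad.
Bracket: h₀ sin ϕ sin δ + cos ϕ cos δ sin h₀ = 1.5708×0.31233×0.00000 + 0.94997×1.00000×1.00000 = 0.000000 + 0.949970 = 0.949970.
Q̄ = (S_0/π) × [bracket] = (1361/π) × 0.949970 = 411.55 W/m².
— Configuration B (ϕ=+18.2°):
cos h₀ = −tan(+18.2°) tan(+21.900°) = -0.1322, h₀ = 1.7034 rad.
Bracket: h₀ sin ϕ sin δ + cos ϕ cos δ sin h₀ = 1.7034×0.31233×0.37299 + 0.94997×0.92784×0.99123 = 0.198439 + 0.873690 = 1.072129.
Q̄ = (S_0/π) × [bracket] = (1361/π) × 1.072129 = 464.47 W/m².
Ratio Q̄_A / Q̄_B = 411.55 / 464.47 = 0.8861.

Q̄_A / Q̄_B ≈ 0.886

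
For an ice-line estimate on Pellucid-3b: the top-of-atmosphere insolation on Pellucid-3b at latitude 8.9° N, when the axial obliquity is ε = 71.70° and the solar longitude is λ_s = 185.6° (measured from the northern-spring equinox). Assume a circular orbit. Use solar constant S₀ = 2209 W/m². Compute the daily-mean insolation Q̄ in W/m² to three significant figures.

Solar declination: sin δ = sin ε · sin λ_s = sin 71.70° × sin 185.6° = -0.09265, so δ = -5.316°.
cos H₀ = −tan(+8.9°) tan(-5.316°) = 0.0146, H₀ = 1.5562 rad.
Bracket: H₀ sin φ sin δ + cos φ cos δ sin H₀ = 1.5562×0.15471×-0.09265 + 0.98796×0.99570×0.99989 = -0.022306 + 0.983604 = 0.961298.
Q̄ = (S₀/π) × [bracket] = (2209/π) × 0.961298 = 675.9 W/m².

Q̄ ≈ 676 W/m²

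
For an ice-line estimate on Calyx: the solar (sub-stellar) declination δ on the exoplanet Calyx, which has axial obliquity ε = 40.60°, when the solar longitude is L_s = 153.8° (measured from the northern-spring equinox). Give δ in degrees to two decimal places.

δ = +16.70°

sin δ = sin ε · sin L_s = sin 40.60° × sin 153.8° = 0.287321.
δ = arcsin(0.287321) = +16.70°.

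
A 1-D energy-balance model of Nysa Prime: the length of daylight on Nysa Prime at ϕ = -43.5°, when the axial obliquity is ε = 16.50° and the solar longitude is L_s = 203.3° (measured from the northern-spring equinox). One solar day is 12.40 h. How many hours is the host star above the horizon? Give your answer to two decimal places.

Solar declination: sin δ = sin ε · sin L_s = sin 16.50° × sin 203.3° = -0.11234, so δ = -6.450°.
cos h₀ = −tan ϕ · tan δ = −tan(-43.5°) × tan(-6.450°) = -0.1073, so h₀ = 1.6783 rad = 96.16°.
Daylight = 2h₀/(2π) × 12.40 h = (1.6783/π) × 12.40 = 6.62 h.

6.62 h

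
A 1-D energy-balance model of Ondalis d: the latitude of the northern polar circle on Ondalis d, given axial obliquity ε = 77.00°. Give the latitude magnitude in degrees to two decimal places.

13.00°

The polar circle is the lowest latitude that experiences at least one full rotation of continuous daylight at the northern-summer solstice; it lies at |ϕ| = 90° − ε = 90° − 77.00° = 13.00°.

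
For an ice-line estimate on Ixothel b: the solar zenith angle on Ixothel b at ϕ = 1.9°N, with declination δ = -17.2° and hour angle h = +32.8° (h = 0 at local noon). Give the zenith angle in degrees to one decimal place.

cos θ_z = sin ϕ sin δ + cos ϕ cos δ cos h = -0.009804 + 0.802534 = 0.792730.
θ_z = arccos(0.792730) = 37.6°.

θ_z = 37.6°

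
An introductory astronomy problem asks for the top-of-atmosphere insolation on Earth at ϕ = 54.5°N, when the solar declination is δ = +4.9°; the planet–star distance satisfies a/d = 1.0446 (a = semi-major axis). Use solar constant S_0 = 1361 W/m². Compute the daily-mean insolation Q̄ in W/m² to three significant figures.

cos h₀ = −tan(+54.5°) tan(+4.900°) = -0.1202, h₀ = 1.6913 rad.
Bracket: h₀ sin ϕ sin δ + cos ϕ cos δ sin h₀ = 1.6913×0.81412×0.08542 + 0.58070×0.99635×0.99275 = 0.117617 + 0.574386 = 0.692003.
Inverse-square distance factor (a/d)² = 1.0446² = 1.091189.
Q̄ = (S_0/π) × 1.091189 × [bracket] = (1361/π) × 1.091189 × 0.692003 = 327.1 W/m².

Q̄ ≈ 327 W/m²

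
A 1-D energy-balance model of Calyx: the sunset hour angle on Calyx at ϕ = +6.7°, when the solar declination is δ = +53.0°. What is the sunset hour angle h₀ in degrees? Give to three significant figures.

h₀ = 99.0°

cos h₀ = −tan ϕ · tan δ = −tan(+6.7°) × tan(+53.000°) = -0.1559, so h₀ = 1.7273 rad = 98.97°.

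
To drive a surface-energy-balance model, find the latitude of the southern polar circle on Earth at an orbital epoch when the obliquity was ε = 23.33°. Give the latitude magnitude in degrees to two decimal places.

The polar circle is the lowest latitude that experiences at least one full rotation of continuous darkness at the northern-summer solstice; it lies at |φ| = 90° − ε = 90° − 23.33° = 66.67°.

66.67°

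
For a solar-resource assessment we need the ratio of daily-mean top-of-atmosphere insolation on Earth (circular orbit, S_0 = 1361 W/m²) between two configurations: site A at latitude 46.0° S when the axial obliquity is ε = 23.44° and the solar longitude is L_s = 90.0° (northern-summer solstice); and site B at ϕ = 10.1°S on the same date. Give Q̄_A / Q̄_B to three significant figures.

Q̄_A / Q̄_B ≈ 0.318

— Configuration A (ϕ=-46.0°):
Solar declination: sin δ = sin ε · sin L_s = sin 23.44° × sin 90.0° = 0.39779, so δ = +23.440°.
cos h₀ = −tan(-46.0°) tan(+23.440°) = 0.4490, h₀ = 1.1052 rad.
Bracket: h₀ sin ϕ sin δ + cos ϕ cos δ sin h₀ = 1.1052×-0.71934×0.39779 + 0.69466×0.91748×0.89355 = -0.316249 + 0.569492 = 0.253243.
Q̄ = (S_0/π) × [bracket] = (1361/π) × 0.253243 = 109.71 W/m².
— Configuration B (ϕ=-10.1°):
cos h₀ = −tan(-10.1°) tan(+23.440°) = 0.0772, h₀ = 1.4935 rad.
Bracket: h₀ sin ϕ sin δ + cos ϕ cos δ sin h₀ = 1.4935×-0.17537×0.39779 + 0.98450×0.91748×0.99701 = -0.104187 + 0.900558 = 0.796371.
Q̄ = (S_0/π) × [bracket] = (1361/π) × 0.796371 = 345.00 W/m².
Ratio Q̄_A / Q̄_B = 109.71 / 345.00 = 0.3180.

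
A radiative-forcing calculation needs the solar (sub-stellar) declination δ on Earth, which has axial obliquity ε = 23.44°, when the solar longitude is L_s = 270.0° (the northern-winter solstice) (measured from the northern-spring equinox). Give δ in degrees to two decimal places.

sin δ = sin ε · sin L_s = sin 23.44° × sin 270.0° = -0.397789.
δ = arcsin(-0.397789) = -23.44°.

δ = -23.44°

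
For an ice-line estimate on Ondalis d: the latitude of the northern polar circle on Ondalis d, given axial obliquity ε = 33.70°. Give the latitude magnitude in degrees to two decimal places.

The polar circle is the lowest latitude that experiences at least one full rotation of continuous daylight at the northern-summer solstice; it lies at |ϕ| = 90° − ε = 90° − 33.70° = 56.30°.

56.30°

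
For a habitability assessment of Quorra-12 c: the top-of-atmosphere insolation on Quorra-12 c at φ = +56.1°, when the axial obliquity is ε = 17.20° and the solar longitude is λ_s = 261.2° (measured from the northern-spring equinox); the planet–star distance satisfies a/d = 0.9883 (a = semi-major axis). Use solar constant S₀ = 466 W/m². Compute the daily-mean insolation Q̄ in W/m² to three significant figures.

Q̄ ≈ 30.2 W/m²

Solar declination: sin δ = sin ε · sin λ_s = sin 17.20° × sin 261.2° = -0.29223, so δ = -16.991°.
cos H₀ = −tan(+56.1°) tan(-16.991°) = 0.4547, H₀ = 1.0987 rad.
Bracket: H₀ sin φ sin δ + cos φ cos δ sin H₀ = 1.0987×0.83001×-0.29223 + 0.55775×0.95635×0.89063 = -0.266494 + 0.475066 = 0.208572.
Inverse-square distance factor (a/d)² = 0.9883² = 0.976737.
Q̄ = (S₀/π) × 0.976737 × [bracket] = (466/π) × 0.976737 × 0.208572 = 30.22 W/m².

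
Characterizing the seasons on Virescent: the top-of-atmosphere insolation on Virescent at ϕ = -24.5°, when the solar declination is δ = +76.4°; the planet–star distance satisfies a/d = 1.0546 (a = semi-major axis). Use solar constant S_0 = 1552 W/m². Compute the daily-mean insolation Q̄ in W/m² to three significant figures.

Q̄ ≈ 0.00 W/m²

cos h₀ = −tan(-24.5°) tan(+76.400°) = 1.8837 ≥ 1 ⇒ polar night, h₀ = 0 and Q̄ = 0.
Inverse-square distance factor (a/d)² = 1.0546² = 1.112181.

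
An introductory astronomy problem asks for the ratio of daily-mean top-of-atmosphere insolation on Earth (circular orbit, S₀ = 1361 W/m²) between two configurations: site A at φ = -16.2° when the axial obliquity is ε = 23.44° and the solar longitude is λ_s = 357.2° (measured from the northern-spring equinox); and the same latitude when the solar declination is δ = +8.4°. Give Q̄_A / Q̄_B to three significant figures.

Q̄_A / Q̄_B ≈ 1.09

— Configuration A (φ=-16.2°):
Solar declination: sin δ = sin ε · sin λ_s = sin 23.44° × sin 357.2° = -0.01943, so δ = -1.113°.
cos H₀ = −tan(-16.2°) tan(-1.113°) = -0.0056, H₀ = 1.5764 rad.
Bracket: H₀ sin φ sin δ + cos φ cos δ sin H₀ = 1.5764×-0.27899×-0.01943 + 0.96029×0.99981×0.99998 = 0.008545 + 0.960088 = 0.968633.
Q̄ = (S₀/π) × [bracket] = (1361/π) × 0.968633 = 419.63 W/m².
— Configuration B (φ=-16.2°):
cos H₀ = −tan(-16.2°) tan(+8.400°) = 0.0429, H₀ = 1.5279 rad.
Bracket: H₀ sin φ sin δ + cos φ cos δ sin H₀ = 1.5279×-0.27899×0.14608 + 0.96029×0.98927×0.99908 = -0.062269 + 0.949112 = 0.886843.
Q̄ = (S₀/π) × [bracket] = (1361/π) × 0.886843 = 384.20 W/m².
Ratio Q̄_A / Q̄_B = 419.63 / 384.20 = 1.092.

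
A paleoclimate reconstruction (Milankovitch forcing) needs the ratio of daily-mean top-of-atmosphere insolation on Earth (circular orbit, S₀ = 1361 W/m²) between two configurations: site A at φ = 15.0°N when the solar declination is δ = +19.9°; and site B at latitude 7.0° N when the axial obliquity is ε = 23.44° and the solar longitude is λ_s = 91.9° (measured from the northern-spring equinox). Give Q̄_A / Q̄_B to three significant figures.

Q̄_A / Q̄_B ≈ 1.06

— Configuration A (φ=+15.0°):
cos H₀ = −tan(+15.0°) tan(+19.900°) = -0.0970, H₀ = 1.6679 rad.
Bracket: H₀ sin φ sin δ + cos φ cos δ sin H₀ = 1.6679×0.25882×0.34038 + 0.96593×0.94029×0.99528 = 0.146937 + 0.903967 = 1.050904.
Q̄ = (S₀/π) × [bracket] = (1361/π) × 1.050904 = 455.27 W/m².
— Configuration B (φ=+7.0°):
Solar declination: sin δ = sin ε · sin λ_s = sin 23.44° × sin 91.9° = 0.39757, so δ = +23.426°.
cos H₀ = −tan(+7.0°) tan(+23.426°) = -0.0532, H₀ = 1.6240 rad.
Bracket: H₀ sin φ sin δ + cos φ cos δ sin H₀ = 1.6240×0.12187×0.39757 + 0.99255×0.91757×0.99858 = 0.078686 + 0.909441 = 0.988127.
Q̄ = (S₀/π) × [bracket] = (1361/π) × 0.988127 = 428.08 W/m².
Ratio Q̄_A / Q̄_B = 455.27 / 428.08 = 1.064.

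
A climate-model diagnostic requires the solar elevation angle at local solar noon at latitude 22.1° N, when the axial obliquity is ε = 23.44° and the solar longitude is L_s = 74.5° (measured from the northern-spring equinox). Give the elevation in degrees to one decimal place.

Solar declination: sin δ = sin ε · sin L_s = sin 23.44° × sin 74.5° = 0.38332, so δ = +22.540°.
At local noon the hour angle is zero, so the zenith angle equals |ϕ − δ| = |+22.1° − (+22.540°)| = 0.440°.
Elevation = 90° − 0.440° = 89.6°.

89.6°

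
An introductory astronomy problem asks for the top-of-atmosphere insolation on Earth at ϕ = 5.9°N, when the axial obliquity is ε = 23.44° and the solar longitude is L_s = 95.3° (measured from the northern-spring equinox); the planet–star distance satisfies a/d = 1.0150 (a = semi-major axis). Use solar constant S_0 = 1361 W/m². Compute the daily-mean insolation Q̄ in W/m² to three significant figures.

Solar declination: sin δ = sin ε · sin L_s = sin 23.44° × sin 95.3° = 0.39609, so δ = +23.334°.
cos h₀ = −tan(+5.9°) tan(+23.334°) = -0.0446, h₀ = 1.6154 rad.
Bracket: h₀ sin ϕ sin δ + cos ϕ cos δ sin h₀ = 1.6154×0.10279×0.39609 + 0.99470×0.91821×0.99901 = 0.065770 + 0.912439 = 0.978209.
Inverse-square distance factor (a/d)² = 1.0150² = 1.030225.
Q̄ = (S_0/π) × 1.030225 × [bracket] = (1361/π) × 1.030225 × 0.978209 = 436.6 W/m².

Q̄ ≈ 437 W/m²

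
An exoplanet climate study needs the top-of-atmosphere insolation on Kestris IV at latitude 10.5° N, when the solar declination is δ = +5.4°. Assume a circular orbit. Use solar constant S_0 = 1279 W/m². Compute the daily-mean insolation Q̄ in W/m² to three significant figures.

cos h₀ = −tan(+10.5°) tan(+5.400°) = -0.0175, h₀ = 1.5883 rad.
Bracket: h₀ sin ϕ sin δ + cos ϕ cos δ sin h₀ = 1.5883×0.18224×0.09411 + 0.98325×0.99556×0.99985 = 0.027240 + 0.978738 = 1.005978.
Q̄ = (S_0/π) × [bracket] = (1279/π) × 1.005978 = 409.6 W/m².

Q̄ ≈ 410 W/m²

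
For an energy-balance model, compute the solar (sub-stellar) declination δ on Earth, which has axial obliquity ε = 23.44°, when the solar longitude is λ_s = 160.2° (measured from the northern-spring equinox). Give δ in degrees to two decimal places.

sin δ = sin ε · sin λ_s = sin 23.44° × sin 160.2° = 0.134746.
δ = arcsin(0.134746) = +7.74°.

δ = +7.74°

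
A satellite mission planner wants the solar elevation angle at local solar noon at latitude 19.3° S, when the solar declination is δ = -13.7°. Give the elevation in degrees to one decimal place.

At local noon the hour angle is zero, so the zenith angle equals |ϕ − δ| = |-19.3° − (-13.700°)| = 5.600°.
Elevation = 90° − 5.600° = 84.4°.

84.4°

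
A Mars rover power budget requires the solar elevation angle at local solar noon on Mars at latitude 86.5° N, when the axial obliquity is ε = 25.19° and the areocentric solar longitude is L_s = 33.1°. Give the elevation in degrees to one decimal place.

sin δ = sin 25.19° × sin 33.1° = 0.23243, so δ = +13.440°.
At local noon the hour angle is zero, so the zenith angle equals |ϕ − δ| = |+86.5° − (+13.440°)| = 73.060°.
Elevation = 90° − 73.060° = 16.9°.

16.9°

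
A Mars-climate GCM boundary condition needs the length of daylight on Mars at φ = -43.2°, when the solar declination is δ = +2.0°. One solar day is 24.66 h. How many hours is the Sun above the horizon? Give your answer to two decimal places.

cos H₀ = −tan φ · tan δ = −tan(-43.2°) × tan(+2.000°) = 0.0328, so H₀ = 1.5380 rad = 88.12°.
Daylight = 2H₀/(2π) × 24.66 h = (1.5380/π) × 24.66 = 12.07 h.

12.07 h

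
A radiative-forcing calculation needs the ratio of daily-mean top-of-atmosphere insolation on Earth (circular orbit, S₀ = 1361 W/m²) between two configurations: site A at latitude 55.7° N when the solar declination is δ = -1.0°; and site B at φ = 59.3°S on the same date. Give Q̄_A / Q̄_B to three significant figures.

— Configuration A (φ=+55.7°):
cos H₀ = −tan(+55.7°) tan(-1.000°) = 0.0256, H₀ = 1.5452 rad.
Bracket: H₀ sin φ sin δ + cos φ cos δ sin H₀ = 1.5452×0.82610×-0.01745 + 0.56353×0.99985×0.99967 = -0.022275 + 0.563260 = 0.540985.
Q̄ = (S₀/π) × [bracket] = (1361/π) × 0.540985 = 234.37 W/m².
— Configuration B (φ=-59.3°):
cos H₀ = −tan(-59.3°) tan(-1.000°) = -0.0294, H₀ = 1.6002 rad.
Bracket: H₀ sin φ sin δ + cos φ cos δ sin H₀ = 1.6002×-0.85985×-0.01745 + 0.51054×0.99985×0.99957 = 0.024010 + 0.510244 = 0.534254.
Q̄ = (S₀/π) × [bracket] = (1361/π) × 0.534254 = 231.45 W/m².
Ratio Q̄_A / Q̄_B = 234.37 / 231.45 = 1.013.

Q̄_A / Q̄_B ≈ 1.01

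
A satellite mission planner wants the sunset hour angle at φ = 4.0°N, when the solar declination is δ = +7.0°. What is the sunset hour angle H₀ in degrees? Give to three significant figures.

H₀ = 90.5°

cos H₀ = −tan φ · tan δ = −tan(+4.0°) × tan(+7.000°) = -0.0086, so H₀ = 1.5794 rad = 90.49°.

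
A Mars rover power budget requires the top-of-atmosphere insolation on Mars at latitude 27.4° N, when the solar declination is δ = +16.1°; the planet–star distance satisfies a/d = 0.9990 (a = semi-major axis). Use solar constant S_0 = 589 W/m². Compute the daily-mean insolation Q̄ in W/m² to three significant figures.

cos h₀ = −tan(+27.4°) tan(+16.100°) = -0.1496, h₀ = 1.7210 rad.
Bracket: h₀ sin ϕ sin δ + cos ϕ cos δ sin h₀ = 1.7210×0.46020×0.27731 + 0.88782×0.96078×0.98874 = 0.219631 + 0.843395 = 1.063026.
Inverse-square distance factor (a/d)² = 0.9990² = 0.998001.
Q̄ = (S_0/π) × 0.998001 × [bracket] = (589/π) × 0.998001 × 1.063026 = 198.9 W/m².

Q̄ ≈ 199 W/m²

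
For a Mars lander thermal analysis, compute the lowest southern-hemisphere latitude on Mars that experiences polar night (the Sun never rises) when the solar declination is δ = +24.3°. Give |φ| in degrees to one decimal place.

Polar night requires cos H₀ = −tan φ tan δ ≥ 1, i.e. tan φ tan δ ≤ −1.
The boundary is |tan φ| · |tan δ| = 1, so |φ| = 90° − |δ| = 90° − 24.3° = 65.7° in the southern hemisphere.

|φ| = 65.7°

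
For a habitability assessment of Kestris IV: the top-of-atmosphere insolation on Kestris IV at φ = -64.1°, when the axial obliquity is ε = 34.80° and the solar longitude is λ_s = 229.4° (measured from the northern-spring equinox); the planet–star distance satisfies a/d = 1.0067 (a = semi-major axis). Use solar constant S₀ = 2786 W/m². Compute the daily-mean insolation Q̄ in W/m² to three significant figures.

Solar declination: sin δ = sin ε · sin λ_s = sin 34.80° × sin 229.4° = -0.43333, so δ = -25.679°.
cos H₀ = −tan(-64.1°) tan(-25.679°) = -0.9902, H₀ = 3.0014 rad.
Bracket: H₀ sin φ sin δ + cos φ cos δ sin H₀ = 3.0014×-0.89956×-0.43333 + 0.43680×0.90124×0.13969 = 1.169965 + 0.054991 = 1.224956.
Inverse-square distance factor (a/d)² = 1.0067² = 1.013445.
Q̄ = (S₀/π) × 1.013445 × [bracket] = (2786/π) × 1.013445 × 1.224956 = 1101 W/m².

Q̄ ≈ 1.10e+03 W/m²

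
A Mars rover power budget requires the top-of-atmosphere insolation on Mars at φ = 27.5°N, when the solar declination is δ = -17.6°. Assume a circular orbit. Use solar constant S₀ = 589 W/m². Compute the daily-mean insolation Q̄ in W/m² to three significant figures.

Q̄ ≈ 120 W/m²

cos H₀ = −tan(+27.5°) tan(-17.600°) = 0.1651, H₀ = 1.4049 rad.
Bracket: H₀ sin φ sin δ + cos φ cos δ sin H₀ = 1.4049×0.46175×-0.30237 + 0.88701×0.95319×0.98627 = -0.196151 + 0.833880 = 0.637729.
Q̄ = (S₀/π) × [bracket] = (589/π) × 0.637729 = 119.6 W/m².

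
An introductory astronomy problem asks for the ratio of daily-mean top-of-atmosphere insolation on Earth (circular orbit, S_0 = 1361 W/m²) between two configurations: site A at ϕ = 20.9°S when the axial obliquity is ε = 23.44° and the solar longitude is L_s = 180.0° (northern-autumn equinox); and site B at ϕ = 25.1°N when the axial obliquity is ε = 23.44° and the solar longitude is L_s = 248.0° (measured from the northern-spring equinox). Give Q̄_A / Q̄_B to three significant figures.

— Configuration A (ϕ=-20.9°):
Solar declination: sin δ = sin ε · sin L_s = sin 23.44° × sin 180.0° = 0.00000, so δ = +0.000°.
cos h₀ = −tan(-20.9°) tan(+0.000°) = 0.0000, h₀ = 1.5708 rad.
Bracket: h₀ sin ϕ sin δ + cos ϕ cos δ sin h₀ = 1.5708×-0.35674×0.00000 + 0.93420×1.00000×1.00000 = -0.000000 + 0.934200 = 0.934200.
Q̄ = (S_0/π) × [bracket] = (1361/π) × 0.934200 = 404.71 W/m².
— Configuration B (ϕ=+25.1°):
Solar declination: sin δ = sin ε · sin L_s = sin 23.44° × sin 248.0° = -0.36882, so δ = -21.643°.
cos h₀ = −tan(+25.1°) tan(-21.643°) = 0.1859, h₀ = 1.3838 rad.
Bracket: h₀ sin ϕ sin δ + cos ϕ cos δ sin h₀ = 1.3838×0.42420×-0.36882 + 0.90557×0.92950×0.98257 = -0.216500 + 0.827056 = 0.610556.
Q̄ = (S_0/π) × [bracket] = (1361/π) × 0.610556 = 264.50 W/m².
Ratio Q̄_A / Q̄_B = 404.71 / 264.50 = 1.530.

Q̄_A / Q̄_B ≈ 1.53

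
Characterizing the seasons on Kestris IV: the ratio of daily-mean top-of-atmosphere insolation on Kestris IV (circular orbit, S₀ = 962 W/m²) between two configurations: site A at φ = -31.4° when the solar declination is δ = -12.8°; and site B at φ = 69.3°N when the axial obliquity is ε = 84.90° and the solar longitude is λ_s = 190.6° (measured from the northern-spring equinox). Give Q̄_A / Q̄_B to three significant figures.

— Configuration A (φ=-31.4°):
cos H₀ = −tan(-31.4°) tan(-12.800°) = -0.1387, H₀ = 1.7099 rad.
Bracket: H₀ sin φ sin δ + cos φ cos δ sin H₀ = 1.7099×-0.52101×-0.22155 + 0.85355×0.97515×0.99034 = 0.197373 + 0.824299 = 1.021672.
Q̄ = (S₀/π) × [bracket] = (962/π) × 1.021672 = 312.85 W/m².
— Configuration B (φ=+69.3°):
Solar declination: sin δ = sin ε · sin λ_s = sin 84.90° × sin 190.6° = -0.18322, so δ = -10.558°.
cos H₀ = −tan(+69.3°) tan(-10.558°) = 0.4932, H₀ = 1.0550 rad.
Bracket: H₀ sin φ sin δ + cos φ cos δ sin H₀ = 1.0550×0.93544×-0.18322 + 0.35347×0.98307×0.86990 = -0.180818 + 0.302278 = 0.121460.
Q̄ = (S₀/π) × [bracket] = (962/π) × 0.121460 = 37.193 W/m².
Ratio Q̄_A / Q̄_B = 312.85 / 37.193 = 8.412.

Q̄_A / Q̄_B ≈ 8.41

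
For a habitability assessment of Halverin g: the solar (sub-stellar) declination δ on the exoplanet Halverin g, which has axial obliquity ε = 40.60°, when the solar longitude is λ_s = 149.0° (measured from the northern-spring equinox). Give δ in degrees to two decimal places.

δ = +19.58°

sin δ = sin ε · sin λ_s = sin 40.60° × sin 149.0° = 0.335174.
δ = arcsin(0.335174) = +19.58°.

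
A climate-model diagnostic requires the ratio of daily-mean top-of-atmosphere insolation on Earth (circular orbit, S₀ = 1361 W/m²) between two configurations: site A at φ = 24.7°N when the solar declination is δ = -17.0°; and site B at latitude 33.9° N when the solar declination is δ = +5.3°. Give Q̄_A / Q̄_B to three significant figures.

Q̄_A / Q̄_B ≈ 0.754

— Configuration A (φ=+24.7°):
cos H₀ = −tan(+24.7°) tan(-17.000°) = 0.1406, H₀ = 1.4297 rad.
Bracket: H₀ sin φ sin δ + cos φ cos δ sin H₀ = 1.4297×0.41787×-0.29237 + 0.90851×0.95630×0.99006 = -0.174670 + 0.860172 = 0.685502.
Q̄ = (S₀/π) × [bracket] = (1361/π) × 0.685502 = 296.97 W/m².
— Configuration B (φ=+33.9°):
cos H₀ = −tan(+33.9°) tan(+5.300°) = -0.0623, H₀ = 1.6332 rad.
Bracket: H₀ sin φ sin δ + cos φ cos δ sin H₀ = 1.6332×0.55775×0.09237 + 0.83001×0.99572×0.99806 = 0.084141 + 0.824854 = 0.908995.
Q̄ = (S₀/π) × [bracket] = (1361/π) × 0.908995 = 393.79 W/m².
Ratio Q̄_A / Q̄_B = 296.97 / 393.79 = 0.7541.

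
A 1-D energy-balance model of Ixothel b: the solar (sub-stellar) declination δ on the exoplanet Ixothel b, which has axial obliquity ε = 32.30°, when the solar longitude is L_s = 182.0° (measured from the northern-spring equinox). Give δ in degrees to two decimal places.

δ = -1.07°

sin δ = sin ε · sin L_s = sin 32.30° × sin 182.0° = -0.018649.
δ = arcsin(-0.018649) = -1.07°.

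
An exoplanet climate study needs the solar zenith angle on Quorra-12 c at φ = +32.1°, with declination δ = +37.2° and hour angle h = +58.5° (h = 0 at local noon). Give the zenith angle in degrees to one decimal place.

θ_z = 47.6°

cos θ_z = sin φ sin δ + cos φ cos δ cos h = 0.321283 + 0.352560 = 0.673843.
θ_z = arccos(0.673843) = 47.6°.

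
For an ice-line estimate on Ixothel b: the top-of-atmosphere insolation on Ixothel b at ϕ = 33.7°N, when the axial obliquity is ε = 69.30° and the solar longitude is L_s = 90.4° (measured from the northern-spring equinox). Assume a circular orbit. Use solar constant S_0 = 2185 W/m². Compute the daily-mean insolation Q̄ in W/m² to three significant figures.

Q̄ ≈ 1.13e+03 W/m²

Solar declination: sin δ = sin ε · sin L_s = sin 69.30° × sin 90.4° = 0.93542, so δ = +69.296°.
cos h₀ = −tan(+33.7°) tan(+69.296°) = -1.7646 ≤ −1 ⇒ polar day, h₀ = π.
Bracket: h₀ sin ϕ sin δ + cos ϕ cos δ sin h₀ = 3.1416×0.55484×0.93542 + 0.83195×0.35354×0.00000 = 1.630517 + 0.000000 = 1.630517.
Q̄ = (S_0/π) × [bracket] = (2185/π) × 1.630517 = 1134 W/m².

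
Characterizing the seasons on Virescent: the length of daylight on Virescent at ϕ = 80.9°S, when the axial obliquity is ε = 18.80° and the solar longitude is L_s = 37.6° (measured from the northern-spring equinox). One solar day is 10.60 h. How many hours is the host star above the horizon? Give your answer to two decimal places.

Solar declination: sin δ = sin ε · sin L_s = sin 18.80° × sin 37.6° = 0.19663, so δ = +11.340°.
cos h₀ = −tan ϕ · tan δ = 1.2520 ≥ 1, so the host star never rises (polar night) and h₀ = 0.
Daylight = 2h₀/(2π) × 10.60 h = (0.0000/π) × 10.60 = 0.00 h.

0.00 h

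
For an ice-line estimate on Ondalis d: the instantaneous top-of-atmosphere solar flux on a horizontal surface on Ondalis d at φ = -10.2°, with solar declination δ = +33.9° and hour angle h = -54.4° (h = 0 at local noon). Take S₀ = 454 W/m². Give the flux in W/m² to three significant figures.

171 W/m²

cos θ_z = sin φ sin δ + cos φ cos δ cos h = -0.098768 + 0.475533 = 0.376765.
Flux = S₀ · cos θ_z = 454 × 0.376765 = 171.1 W/m².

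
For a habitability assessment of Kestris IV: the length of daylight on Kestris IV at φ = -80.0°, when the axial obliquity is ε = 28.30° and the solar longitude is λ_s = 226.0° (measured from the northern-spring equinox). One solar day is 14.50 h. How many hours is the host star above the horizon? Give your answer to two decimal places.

Solar declination: sin δ = sin ε · sin λ_s = sin 28.30° × sin 226.0° = -0.34103, so δ = -19.940°.
Sunrise equation: cos H₀ = −tan φ · tan δ = -2.0574 ≤ −1, so the host star never sets (polar day) and H₀ = π.
Daylight = 2H₀/(2π) × 14.50 h = (3.1416/π) × 14.50 = 14.50 h.

14.50 h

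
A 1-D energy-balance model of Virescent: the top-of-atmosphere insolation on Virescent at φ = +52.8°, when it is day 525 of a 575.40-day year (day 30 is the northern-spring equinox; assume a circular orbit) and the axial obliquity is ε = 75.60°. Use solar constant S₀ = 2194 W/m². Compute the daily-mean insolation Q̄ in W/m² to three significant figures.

Q̄ ≈ 0.00 W/m²

Solar longitude: λ_s = 360° × (525 − 30)/575.40 = 309.698°.
sin δ = sin 75.60° × sin 309.698° = -0.74525, so δ = -48.181°.
cos H₀ = −tan(+52.8°) tan(-48.181°) = 1.4725 ≥ 1 ⇒ polar night, H₀ = 0 and Q̄ = 0.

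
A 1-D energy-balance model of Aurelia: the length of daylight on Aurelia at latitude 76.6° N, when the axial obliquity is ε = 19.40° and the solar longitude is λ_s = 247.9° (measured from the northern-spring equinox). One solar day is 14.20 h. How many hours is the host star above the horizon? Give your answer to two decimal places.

Solar declination: sin δ = sin ε · sin λ_s = sin 19.40° × sin 247.9° = -0.30776, so δ = -17.924°.
cos H₀ = −tan φ · tan δ = 1.3577 ≥ 1, so the host star never rises (polar night) and H₀ = 0.
Daylight = 2H₀/(2π) × 14.20 h = (0.0000/π) × 14.20 = 0.00 h.

0.00 h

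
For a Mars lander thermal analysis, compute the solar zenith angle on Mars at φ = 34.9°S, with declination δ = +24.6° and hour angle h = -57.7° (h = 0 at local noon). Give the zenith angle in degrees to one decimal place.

cos θ_z = sin φ sin δ + cos φ cos δ cos h = -0.238173 + 0.398473 = 0.160300.
θ_z = arccos(0.160300) = 80.8°.

θ_z = 80.8°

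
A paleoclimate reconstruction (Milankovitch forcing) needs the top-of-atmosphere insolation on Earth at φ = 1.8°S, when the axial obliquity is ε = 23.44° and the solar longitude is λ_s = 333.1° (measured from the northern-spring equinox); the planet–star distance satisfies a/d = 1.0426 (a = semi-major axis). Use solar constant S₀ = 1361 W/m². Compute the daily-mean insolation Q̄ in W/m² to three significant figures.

Q̄ ≈ 467 W/m²

Solar declination: sin δ = sin ε · sin λ_s = sin 23.44° × sin 333.1° = -0.17997, so δ = -10.368°.
cos H₀ = −tan(-1.8°) tan(-10.368°) = -0.0057, H₀ = 1.5765 rad.
Bracket: H₀ sin φ sin δ + cos φ cos δ sin H₀ = 1.5765×-0.03141×-0.17997 + 0.99951×0.98367×0.99998 = 0.008912 + 0.983168 = 0.992080.
Inverse-square distance factor (a/d)² = 1.0426² = 1.087015.
Q̄ = (S₀/π) × 1.087015 × [bracket] = (1361/π) × 1.087015 × 0.992080 = 467.2 W/m².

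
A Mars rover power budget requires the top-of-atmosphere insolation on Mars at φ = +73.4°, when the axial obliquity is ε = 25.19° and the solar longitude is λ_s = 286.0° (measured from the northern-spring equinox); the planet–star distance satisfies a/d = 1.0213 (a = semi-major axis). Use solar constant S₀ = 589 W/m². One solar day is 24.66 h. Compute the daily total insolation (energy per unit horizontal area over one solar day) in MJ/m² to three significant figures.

Solar declination: sin δ = sin ε · sin λ_s = sin 25.19° × sin 286.0° = -0.40913, so δ = -24.150°.
cos H₀ = −tan(+73.4°) tan(-24.150°) = 1.5041 ≥ 1 ⇒ polar night, H₀ = 0 and Q̄ = 0.
Inverse-square distance factor (a/d)² = 1.0213² = 1.043054.
Daily total = Q̄ × 24.66 h × 3600 s/h = 0.00 MJ/m².

0.00 MJ/m²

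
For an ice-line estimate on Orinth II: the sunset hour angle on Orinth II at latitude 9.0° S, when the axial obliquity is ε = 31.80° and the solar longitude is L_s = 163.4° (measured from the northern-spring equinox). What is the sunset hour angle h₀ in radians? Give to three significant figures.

Solar declination: sin δ = sin ε · sin L_s = sin 31.80° × sin 163.4° = 0.15055, so δ = +8.659°.
cos h₀ = −tan ϕ · tan δ = −tan(-9.0°) × tan(+8.659°) = 0.0241, so h₀ = 1.5467 rad = 88.62°.

h₀ = 1.55 rad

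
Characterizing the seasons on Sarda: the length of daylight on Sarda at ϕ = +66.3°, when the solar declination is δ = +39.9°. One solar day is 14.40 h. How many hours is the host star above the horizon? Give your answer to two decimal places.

Sunrise equation: cos h₀ = −tan ϕ · tan δ = -1.9048 ≤ −1, so the host star never sets (polar day) and h₀ = π.
Daylight = 2h₀/(2π) × 14.40 h = (3.1416/π) × 14.40 = 14.40 h.

14.40 h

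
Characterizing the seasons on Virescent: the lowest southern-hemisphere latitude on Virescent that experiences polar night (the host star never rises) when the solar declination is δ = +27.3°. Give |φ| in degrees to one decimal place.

Polar night requires cos H₀ = −tan φ tan δ ≥ 1, i.e. tan φ tan δ ≤ −1.
The boundary is |tan φ| · |tan δ| = 1, so |φ| = 90° − |δ| = 90° − 27.3° = 62.7° in the southern hemisphere.

|φ| = 62.7°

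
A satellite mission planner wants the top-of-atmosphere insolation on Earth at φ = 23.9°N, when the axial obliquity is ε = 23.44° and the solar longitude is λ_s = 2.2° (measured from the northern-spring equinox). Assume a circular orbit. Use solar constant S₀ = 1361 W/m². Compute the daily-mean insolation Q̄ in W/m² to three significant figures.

Solar declination: sin δ = sin ε · sin λ_s = sin 23.44° × sin 2.2° = 0.01527, so δ = +0.875°.
cos H₀ = −tan(+23.9°) tan(+0.875°) = -0.0068, H₀ = 1.5776 rad.
Bracket: H₀ sin φ sin δ + cos φ cos δ sin H₀ = 1.5776×0.40514×0.01527 + 0.91425×0.99988×0.99998 = 0.009760 + 0.914122 = 0.923882.
Q̄ = (S₀/π) × [bracket] = (1361/π) × 0.923882 = 400.2 W/m².

Q̄ ≈ 400 W/m²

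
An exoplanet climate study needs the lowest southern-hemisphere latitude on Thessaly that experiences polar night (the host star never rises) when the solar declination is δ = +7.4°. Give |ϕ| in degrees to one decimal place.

|ϕ| = 82.6°

Polar night requires cos h₀ = −tan ϕ tan δ ≥ 1, i.e. tan ϕ tan δ ≤ −1.
The boundary is |tan ϕ| · |tan δ| = 1, so |ϕ| = 90° − |δ| = 90° − 7.4° = 82.6° in the southern hemisphere.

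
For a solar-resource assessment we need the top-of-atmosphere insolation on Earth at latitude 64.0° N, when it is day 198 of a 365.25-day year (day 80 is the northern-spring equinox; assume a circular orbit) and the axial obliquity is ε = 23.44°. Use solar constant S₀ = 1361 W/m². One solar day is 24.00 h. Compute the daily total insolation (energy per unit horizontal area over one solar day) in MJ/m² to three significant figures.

39.2 MJ/m²

Solar longitude: λ_s = 360° × (198 − 80)/365.25 = 116.304°.
sin δ = sin 23.44° × sin 116.304° = 0.35660, so δ = +20.892°.
cos H₀ = −tan(+64.0°) tan(+20.892°) = -0.7826, H₀ = 2.4696 rad.
Bracket: H₀ sin φ sin δ + cos φ cos δ sin H₀ = 2.4696×0.89879×0.35660 + 0.43837×0.93426×0.62254 = 0.791528 + 0.254962 = 1.046490.
Q̄ = (S₀/π) × [bracket] = (1361/π) × 1.046490 = 453.36 W/m².
Daily total = Q̄ × 24.00 h × 3600 s/h = 453.36 × 24.00 × 3600 / 10⁶ = 39.17 MJ/m².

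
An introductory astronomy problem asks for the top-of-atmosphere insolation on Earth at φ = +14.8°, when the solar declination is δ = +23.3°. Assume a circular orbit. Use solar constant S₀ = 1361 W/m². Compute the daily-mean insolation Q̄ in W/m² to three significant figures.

Q̄ ≈ 456 W/m²

cos H₀ = −tan(+14.8°) tan(+23.300°) = -0.1138, H₀ = 1.6848 rad.
Bracket: H₀ sin φ sin δ + cos φ cos δ sin H₀ = 1.6848×0.25545×0.39555 + 0.96682×0.91845×0.99351 = 0.170238 + 0.882213 = 1.052451.
Q̄ = (S₀/π) × [bracket] = (1361/π) × 1.052451 = 455.9 W/m².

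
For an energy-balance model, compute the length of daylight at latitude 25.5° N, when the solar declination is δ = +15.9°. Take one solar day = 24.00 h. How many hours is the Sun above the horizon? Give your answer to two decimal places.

13.04 h

cos H₀ = −tan φ · tan δ = −tan(+25.5°) × tan(+15.900°) = -0.1359, so H₀ = 1.7071 rad = 97.81°.
Daylight = 2H₀/(2π) × 24.00 h = (1.7071/π) × 24.00 = 13.04 h.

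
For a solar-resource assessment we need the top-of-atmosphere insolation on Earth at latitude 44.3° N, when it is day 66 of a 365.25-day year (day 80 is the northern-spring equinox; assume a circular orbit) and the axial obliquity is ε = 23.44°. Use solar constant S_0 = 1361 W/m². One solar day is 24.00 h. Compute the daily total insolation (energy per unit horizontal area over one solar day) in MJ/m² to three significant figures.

22.9 MJ/m²

Solar longitude: L_s = 360° × (66 − 80)/365.25 = -13.799°, i.e. -13.799° + 360° = 346.201°.
sin δ = sin 23.44° × sin 346.201° = -0.09488, so δ = -5.444°.
cos h₀ = −tan(+44.3°) tan(-5.444°) = 0.0930, h₀ = 1.4777 rad.
Bracket: h₀ sin ϕ sin δ + cos ϕ cos δ sin h₀ = 1.4777×0.69842×-0.09488 + 0.71569×0.99549×0.99567 = -0.097921 + 0.709377 = 0.611456.
Q̄ = (S_0/π) × [bracket] = (1361/π) × 0.611456 = 264.89 W/m².
Daily total = Q̄ × 24.00 h × 3600 s/h = 264.89 × 24.00 × 3600 / 10⁶ = 22.89 MJ/m².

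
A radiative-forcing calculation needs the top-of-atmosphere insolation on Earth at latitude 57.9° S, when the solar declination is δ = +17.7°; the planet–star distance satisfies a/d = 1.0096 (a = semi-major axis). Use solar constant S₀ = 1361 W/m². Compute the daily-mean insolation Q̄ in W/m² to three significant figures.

cos H₀ = −tan(-57.9°) tan(+17.700°) = 0.5088, H₀ = 1.0371 rad.
Bracket: H₀ sin φ sin δ + cos φ cos δ sin H₀ = 1.0371×-0.84712×0.30403 + 0.53140×0.95266×0.86091 = -0.267105 + 0.435830 = 0.168725.
Inverse-square distance factor (a/d)² = 1.0096² = 1.019292.
Q̄ = (S₀/π) × 1.019292 × [bracket] = (1361/π) × 1.019292 × 0.168725 = 74.51 W/m².

Q̄ ≈ 74.5 W/m²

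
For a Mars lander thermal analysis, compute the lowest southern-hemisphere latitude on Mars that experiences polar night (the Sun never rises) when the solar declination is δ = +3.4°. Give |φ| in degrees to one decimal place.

|φ| = 86.6°

Polar night requires cos H₀ = −tan φ tan δ ≥ 1, i.e. tan φ tan δ ≤ −1.
The boundary is |tan φ| · |tan δ| = 1, so |φ| = 90° − |δ| = 90° − 3.4° = 86.6° in the southern hemisphere.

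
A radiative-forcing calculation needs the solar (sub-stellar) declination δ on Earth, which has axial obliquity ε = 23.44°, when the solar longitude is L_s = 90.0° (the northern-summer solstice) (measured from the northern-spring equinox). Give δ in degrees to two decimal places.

sin δ = sin ε · sin L_s = sin 23.44° × sin 90.0° = 0.397789.
δ = arcsin(0.397789) = +23.44°.

δ = +23.44°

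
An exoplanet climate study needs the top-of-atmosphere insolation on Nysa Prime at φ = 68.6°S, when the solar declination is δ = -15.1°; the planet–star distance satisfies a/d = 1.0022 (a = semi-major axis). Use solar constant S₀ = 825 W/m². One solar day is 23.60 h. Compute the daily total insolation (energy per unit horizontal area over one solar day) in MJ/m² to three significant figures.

cos H₀ = −tan(-68.6°) tan(-15.100°) = -0.6885, H₀ = 2.3302 rad.
Bracket: H₀ sin φ sin δ + cos φ cos δ sin H₀ = 2.3302×-0.93106×-0.26050 + 0.36488×0.96547×0.72524 = 0.565169 + 0.255488 = 0.820657.
Inverse-square distance factor (a/d)² = 1.0022² = 1.004405.
Q̄ = (S₀/π) × 1.004405 × [bracket] = (825/π) × 1.004405 × 0.820657 = 216.46 W/m².
Daily total = Q̄ × 23.60 h × 3600 s/h = 216.46 × 23.60 × 3600 / 10⁶ = 18.39 MJ/m².

18.4 MJ/m²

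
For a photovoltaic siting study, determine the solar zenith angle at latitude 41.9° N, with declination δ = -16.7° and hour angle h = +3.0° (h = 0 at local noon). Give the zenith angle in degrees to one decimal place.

cos θ_z = sin ϕ sin δ + cos ϕ cos δ cos h = -0.191909 + 0.711941 = 0.520032.
θ_z = arccos(0.520032) = 58.7°.

θ_z = 58.7°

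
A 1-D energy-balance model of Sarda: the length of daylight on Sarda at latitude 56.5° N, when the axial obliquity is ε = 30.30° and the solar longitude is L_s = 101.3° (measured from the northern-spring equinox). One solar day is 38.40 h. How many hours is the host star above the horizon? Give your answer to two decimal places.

Solar declination: sin δ = sin ε · sin L_s = sin 30.30° × sin 101.3° = 0.49475, so δ = +29.653°.
cos h₀ = −tan ϕ · tan δ = −tan(+56.5°) × tan(+29.653°) = -0.8601, so h₀ = 2.6063 rad = 149.33°.
Daylight = 2h₀/(2π) × 38.40 h = (2.6063/π) × 38.40 = 31.86 h.

31.86 h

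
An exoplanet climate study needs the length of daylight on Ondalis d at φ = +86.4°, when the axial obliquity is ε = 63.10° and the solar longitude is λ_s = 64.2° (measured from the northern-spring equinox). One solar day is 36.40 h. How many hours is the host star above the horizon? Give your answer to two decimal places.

Solar declination: sin δ = sin ε · sin λ_s = sin 63.10° × sin 64.2° = 0.80290, so δ = +53.408°.
Sunrise equation: cos H₀ = −tan φ · tan δ = -21.4084 ≤ −1, so the host star never sets (polar day) and H₀ = π.
Daylight = 2H₀/(2π) × 36.40 h = (3.1416/π) × 36.40 = 36.40 h.

36.40 h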